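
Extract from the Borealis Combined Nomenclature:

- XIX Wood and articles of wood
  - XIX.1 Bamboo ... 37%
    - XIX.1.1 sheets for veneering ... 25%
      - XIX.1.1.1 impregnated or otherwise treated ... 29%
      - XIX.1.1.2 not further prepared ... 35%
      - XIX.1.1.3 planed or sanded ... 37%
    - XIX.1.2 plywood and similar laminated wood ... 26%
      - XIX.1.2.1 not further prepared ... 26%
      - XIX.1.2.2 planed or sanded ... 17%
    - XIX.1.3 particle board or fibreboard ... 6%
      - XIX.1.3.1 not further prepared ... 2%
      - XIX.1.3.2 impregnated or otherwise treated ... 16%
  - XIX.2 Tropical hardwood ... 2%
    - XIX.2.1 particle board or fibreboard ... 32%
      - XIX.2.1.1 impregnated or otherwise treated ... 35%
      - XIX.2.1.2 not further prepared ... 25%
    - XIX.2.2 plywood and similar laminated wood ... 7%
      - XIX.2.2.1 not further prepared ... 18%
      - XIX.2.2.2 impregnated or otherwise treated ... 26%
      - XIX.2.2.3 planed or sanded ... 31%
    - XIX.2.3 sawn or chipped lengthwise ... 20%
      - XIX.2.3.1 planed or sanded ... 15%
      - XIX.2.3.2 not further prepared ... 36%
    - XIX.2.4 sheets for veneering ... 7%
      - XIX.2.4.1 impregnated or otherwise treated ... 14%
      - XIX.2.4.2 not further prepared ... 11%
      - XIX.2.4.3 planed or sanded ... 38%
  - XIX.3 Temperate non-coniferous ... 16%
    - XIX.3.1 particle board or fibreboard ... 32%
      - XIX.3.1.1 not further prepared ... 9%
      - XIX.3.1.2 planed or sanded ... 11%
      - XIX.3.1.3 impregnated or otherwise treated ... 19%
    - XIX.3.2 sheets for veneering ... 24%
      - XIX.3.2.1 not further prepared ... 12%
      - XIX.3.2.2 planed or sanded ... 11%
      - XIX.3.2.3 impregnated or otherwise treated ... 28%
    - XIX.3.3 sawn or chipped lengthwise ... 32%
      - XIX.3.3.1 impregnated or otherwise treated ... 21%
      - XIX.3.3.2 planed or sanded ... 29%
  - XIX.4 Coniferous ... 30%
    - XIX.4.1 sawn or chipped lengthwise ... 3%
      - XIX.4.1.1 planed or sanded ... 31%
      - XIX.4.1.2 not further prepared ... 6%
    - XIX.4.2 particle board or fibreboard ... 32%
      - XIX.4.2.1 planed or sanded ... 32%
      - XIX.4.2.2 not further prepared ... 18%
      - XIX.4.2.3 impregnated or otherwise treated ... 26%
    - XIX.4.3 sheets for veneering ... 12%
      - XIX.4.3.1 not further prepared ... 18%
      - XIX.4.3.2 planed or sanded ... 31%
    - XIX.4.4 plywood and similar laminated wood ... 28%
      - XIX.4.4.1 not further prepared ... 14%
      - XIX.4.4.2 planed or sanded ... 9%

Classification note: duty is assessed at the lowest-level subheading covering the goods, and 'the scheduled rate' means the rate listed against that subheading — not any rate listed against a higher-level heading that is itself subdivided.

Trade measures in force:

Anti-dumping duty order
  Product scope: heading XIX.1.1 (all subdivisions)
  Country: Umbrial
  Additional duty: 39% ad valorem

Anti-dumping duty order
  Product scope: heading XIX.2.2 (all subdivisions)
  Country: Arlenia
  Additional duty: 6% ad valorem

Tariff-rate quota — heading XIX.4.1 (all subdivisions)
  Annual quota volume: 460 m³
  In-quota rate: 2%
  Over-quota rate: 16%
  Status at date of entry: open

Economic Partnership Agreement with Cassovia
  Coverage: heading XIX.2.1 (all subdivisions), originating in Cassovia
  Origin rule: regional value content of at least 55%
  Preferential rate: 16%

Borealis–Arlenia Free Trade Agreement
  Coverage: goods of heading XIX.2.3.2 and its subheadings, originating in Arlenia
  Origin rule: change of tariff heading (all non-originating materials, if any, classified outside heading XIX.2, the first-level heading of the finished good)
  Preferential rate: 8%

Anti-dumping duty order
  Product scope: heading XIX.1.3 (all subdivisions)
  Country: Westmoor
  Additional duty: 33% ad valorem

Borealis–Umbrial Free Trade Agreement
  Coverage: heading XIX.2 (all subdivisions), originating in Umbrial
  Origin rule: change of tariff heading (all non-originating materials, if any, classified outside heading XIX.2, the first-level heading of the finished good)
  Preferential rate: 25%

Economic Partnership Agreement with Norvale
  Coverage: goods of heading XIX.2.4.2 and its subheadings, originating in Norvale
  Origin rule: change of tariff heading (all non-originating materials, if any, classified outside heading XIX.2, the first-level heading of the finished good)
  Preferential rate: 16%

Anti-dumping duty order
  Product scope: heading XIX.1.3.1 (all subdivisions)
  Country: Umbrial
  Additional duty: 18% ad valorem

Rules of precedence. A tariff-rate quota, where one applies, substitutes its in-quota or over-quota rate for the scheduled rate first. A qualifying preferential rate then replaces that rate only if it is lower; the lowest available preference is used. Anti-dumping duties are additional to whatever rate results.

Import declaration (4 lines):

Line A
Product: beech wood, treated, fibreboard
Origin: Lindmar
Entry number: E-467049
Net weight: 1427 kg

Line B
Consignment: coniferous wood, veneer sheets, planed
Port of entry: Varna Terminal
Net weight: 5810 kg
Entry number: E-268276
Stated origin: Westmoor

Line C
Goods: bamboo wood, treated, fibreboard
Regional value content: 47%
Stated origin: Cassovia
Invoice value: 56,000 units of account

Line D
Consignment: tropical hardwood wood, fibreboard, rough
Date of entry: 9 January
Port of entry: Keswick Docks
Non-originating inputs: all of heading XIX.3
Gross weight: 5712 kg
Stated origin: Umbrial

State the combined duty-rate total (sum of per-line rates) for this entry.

91%

Line A: beech → XIX.3; fibreboard → XIX.3.1; treated → XIX.3.1.3. Scheduled 19%. No special measure applies. → 19%.
Line B: coniferous → XIX.4; veneer sheets → XIX.4.3; planed → XIX.4.3.2. Scheduled 31%. No special measure applies. → 31%.
Line C: bamboo → XIX.1; fibreboard → XIX.1.3; treated → XIX.1.3.2. Scheduled 16%. Cassovia agreement on XIX.2.1: XIX.1.3.2 not covered. → 16%.
Line D: tropical hardwood → XIX.2; fibreboard → XIX.2.1; rough → XIX.2.1.2. Scheduled 25%. Umbrial agreement on XIX.2: CTH met → 25% available; preference 25% not lower than 25% → no reduction. → 25%.
Sum: 19% + 31% + 16% + 25% = 91%.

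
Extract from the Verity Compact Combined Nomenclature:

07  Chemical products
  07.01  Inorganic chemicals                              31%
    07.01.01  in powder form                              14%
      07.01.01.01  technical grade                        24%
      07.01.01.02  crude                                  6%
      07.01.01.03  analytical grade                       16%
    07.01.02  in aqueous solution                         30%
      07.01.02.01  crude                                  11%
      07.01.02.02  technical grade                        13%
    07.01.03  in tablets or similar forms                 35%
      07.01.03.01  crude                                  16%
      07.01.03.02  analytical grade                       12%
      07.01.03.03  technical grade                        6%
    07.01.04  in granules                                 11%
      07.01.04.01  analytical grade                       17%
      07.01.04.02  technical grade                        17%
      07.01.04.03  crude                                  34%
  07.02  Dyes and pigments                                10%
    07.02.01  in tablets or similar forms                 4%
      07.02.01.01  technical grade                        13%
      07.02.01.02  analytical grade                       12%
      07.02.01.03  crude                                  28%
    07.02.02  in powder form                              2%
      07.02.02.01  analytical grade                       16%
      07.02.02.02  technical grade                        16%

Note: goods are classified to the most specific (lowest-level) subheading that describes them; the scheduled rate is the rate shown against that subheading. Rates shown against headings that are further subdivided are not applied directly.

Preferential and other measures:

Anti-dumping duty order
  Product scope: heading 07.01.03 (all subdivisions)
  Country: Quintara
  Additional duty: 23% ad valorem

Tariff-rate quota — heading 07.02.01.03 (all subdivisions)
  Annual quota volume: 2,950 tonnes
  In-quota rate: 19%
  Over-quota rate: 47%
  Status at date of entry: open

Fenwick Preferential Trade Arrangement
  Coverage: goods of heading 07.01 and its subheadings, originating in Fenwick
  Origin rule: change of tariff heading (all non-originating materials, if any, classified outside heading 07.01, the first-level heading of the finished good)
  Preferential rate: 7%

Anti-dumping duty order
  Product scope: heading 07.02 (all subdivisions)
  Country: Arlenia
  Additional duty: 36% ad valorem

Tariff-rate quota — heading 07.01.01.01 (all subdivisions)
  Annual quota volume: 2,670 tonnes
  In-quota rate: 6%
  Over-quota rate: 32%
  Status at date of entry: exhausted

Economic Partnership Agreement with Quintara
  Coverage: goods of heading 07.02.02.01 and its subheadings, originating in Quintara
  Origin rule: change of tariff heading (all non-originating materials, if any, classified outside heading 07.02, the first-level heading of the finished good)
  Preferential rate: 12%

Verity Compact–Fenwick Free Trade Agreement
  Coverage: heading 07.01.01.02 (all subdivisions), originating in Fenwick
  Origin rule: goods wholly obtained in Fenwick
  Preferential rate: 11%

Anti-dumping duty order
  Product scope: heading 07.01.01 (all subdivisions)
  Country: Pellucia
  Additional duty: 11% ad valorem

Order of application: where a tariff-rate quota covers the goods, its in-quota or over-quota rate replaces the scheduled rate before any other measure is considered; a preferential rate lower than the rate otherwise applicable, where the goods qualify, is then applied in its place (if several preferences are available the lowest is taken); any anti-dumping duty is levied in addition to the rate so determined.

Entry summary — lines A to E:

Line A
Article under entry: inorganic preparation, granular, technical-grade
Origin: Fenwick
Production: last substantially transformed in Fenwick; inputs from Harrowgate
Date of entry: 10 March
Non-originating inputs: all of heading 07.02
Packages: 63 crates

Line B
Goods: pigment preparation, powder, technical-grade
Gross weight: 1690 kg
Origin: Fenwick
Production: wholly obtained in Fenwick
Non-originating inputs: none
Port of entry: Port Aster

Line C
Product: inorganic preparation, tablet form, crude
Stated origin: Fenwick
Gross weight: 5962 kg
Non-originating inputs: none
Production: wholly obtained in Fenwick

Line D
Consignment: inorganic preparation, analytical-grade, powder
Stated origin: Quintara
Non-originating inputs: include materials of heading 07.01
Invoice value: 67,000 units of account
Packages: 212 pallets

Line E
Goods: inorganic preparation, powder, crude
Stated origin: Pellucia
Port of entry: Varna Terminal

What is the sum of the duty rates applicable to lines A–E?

Line A: inorganic → 07.01; granular → 07.01.04; technical-grade → 07.01.04.02. Scheduled 17%. Fenwick agreement on 07.01: CTH met → 7% available; Fenwick agreement on 07.01.01.02: 07.01.04.02 not covered; preferential 7%. → 7%.
Line B: pigment → 07.02; powder → 07.02.02; technical-grade → 07.02.02.02. Scheduled 16%. Fenwick agreement on 07.01: 07.02.02.02 not covered; Fenwick agreement on 07.01.01.02: 07.02.02.02 not covered. → 16%.
Line C: inorganic → 07.01; tablet form → 07.01.03; crude → 07.01.03.01. Scheduled 16%. Fenwick agreement on 07.01: CTH met → 7% available; Fenwick agreement on 07.01.01.02: 07.01.03.01 not covered; preferential 7%. → 7%.
Line D: inorganic → 07.01; powder → 07.01.01; analytical-grade → 07.01.01.03. Scheduled 16%. Quintara agreement on 07.02.02.01: 07.01.01.03 not covered. → 16%.
Line E: inorganic → 07.01; powder → 07.01.01; crude → 07.01.01.02. Scheduled 6%. anti-dumping (Pellucia, 07.01.01): +11%; total 6% + 11% = 17%. → 17%.
Sum: 7% + 16% + 7% + 16% + 17% = 63%.

63%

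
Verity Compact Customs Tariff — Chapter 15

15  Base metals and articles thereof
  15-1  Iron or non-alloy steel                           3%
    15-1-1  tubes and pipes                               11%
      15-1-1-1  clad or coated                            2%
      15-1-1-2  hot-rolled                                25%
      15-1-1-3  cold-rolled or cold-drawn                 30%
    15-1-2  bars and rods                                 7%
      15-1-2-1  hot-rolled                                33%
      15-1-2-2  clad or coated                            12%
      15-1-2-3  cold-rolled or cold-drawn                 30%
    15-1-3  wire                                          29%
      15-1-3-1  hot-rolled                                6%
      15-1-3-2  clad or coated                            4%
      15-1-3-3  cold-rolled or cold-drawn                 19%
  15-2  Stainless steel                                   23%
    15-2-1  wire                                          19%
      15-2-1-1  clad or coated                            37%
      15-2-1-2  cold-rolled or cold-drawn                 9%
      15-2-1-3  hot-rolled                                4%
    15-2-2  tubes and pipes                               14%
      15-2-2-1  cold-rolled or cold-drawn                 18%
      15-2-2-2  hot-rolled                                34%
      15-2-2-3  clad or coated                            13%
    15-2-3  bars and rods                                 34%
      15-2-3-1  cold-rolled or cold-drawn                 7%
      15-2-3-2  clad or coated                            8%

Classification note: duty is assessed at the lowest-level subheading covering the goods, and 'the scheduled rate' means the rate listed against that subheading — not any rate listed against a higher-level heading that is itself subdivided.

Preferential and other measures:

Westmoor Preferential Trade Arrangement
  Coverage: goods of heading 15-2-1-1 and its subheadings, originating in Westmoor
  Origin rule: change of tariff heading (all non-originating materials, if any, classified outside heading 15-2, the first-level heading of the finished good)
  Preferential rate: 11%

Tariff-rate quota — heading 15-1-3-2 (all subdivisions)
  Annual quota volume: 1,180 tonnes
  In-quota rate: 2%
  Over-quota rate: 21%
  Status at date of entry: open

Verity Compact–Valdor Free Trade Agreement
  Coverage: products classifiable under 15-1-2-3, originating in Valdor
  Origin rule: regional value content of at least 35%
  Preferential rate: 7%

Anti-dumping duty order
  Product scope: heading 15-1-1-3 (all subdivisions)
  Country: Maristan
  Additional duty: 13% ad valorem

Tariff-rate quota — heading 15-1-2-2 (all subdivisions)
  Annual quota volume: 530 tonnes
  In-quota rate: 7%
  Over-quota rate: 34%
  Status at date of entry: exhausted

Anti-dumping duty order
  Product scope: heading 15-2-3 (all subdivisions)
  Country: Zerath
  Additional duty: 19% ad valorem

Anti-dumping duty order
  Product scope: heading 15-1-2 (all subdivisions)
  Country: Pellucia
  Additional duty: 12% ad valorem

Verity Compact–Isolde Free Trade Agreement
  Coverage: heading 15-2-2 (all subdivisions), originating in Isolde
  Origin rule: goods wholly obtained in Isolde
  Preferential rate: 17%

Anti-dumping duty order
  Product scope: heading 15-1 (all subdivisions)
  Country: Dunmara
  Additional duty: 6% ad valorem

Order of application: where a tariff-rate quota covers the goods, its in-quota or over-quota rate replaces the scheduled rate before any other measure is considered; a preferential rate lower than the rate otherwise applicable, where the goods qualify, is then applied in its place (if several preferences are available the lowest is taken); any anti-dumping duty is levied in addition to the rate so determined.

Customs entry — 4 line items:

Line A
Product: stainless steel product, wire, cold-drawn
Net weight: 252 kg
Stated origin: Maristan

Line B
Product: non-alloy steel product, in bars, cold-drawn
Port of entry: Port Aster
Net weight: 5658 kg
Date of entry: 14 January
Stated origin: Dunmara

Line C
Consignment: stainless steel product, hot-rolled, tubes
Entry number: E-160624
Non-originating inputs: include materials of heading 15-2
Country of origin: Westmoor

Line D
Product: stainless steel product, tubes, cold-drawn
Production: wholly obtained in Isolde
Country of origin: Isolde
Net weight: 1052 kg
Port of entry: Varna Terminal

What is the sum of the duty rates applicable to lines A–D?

96%

Line A: stainless steel → 15-2; wire → 15-2-1; cold-drawn → 15-2-1-2. Scheduled 9%. No special measure applies. → 9%.
Line B: non-alloy steel → 15-1; in bars → 15-1-2; cold-drawn → 15-1-2-3. Scheduled 30%. anti-dumping (Dunmara, 15-1): +6%; total 30% + 6% = 36%. → 36%.
Line C: stainless steel → 15-2; tubes → 15-2-2; hot-rolled → 15-2-2-2. Scheduled 34%. Westmoor agreement on 15-2-1-1: 15-2-2-2 not covered. → 34%.
Line D: stainless steel → 15-2; tubes → 15-2-2; cold-drawn → 15-2-2-1. Scheduled 18%. Isolde agreement on 15-2-2: wholly obtained → 17% available; preferential 17%. → 17%.
Sum: 9% + 36% + 34% + 17% = 96%.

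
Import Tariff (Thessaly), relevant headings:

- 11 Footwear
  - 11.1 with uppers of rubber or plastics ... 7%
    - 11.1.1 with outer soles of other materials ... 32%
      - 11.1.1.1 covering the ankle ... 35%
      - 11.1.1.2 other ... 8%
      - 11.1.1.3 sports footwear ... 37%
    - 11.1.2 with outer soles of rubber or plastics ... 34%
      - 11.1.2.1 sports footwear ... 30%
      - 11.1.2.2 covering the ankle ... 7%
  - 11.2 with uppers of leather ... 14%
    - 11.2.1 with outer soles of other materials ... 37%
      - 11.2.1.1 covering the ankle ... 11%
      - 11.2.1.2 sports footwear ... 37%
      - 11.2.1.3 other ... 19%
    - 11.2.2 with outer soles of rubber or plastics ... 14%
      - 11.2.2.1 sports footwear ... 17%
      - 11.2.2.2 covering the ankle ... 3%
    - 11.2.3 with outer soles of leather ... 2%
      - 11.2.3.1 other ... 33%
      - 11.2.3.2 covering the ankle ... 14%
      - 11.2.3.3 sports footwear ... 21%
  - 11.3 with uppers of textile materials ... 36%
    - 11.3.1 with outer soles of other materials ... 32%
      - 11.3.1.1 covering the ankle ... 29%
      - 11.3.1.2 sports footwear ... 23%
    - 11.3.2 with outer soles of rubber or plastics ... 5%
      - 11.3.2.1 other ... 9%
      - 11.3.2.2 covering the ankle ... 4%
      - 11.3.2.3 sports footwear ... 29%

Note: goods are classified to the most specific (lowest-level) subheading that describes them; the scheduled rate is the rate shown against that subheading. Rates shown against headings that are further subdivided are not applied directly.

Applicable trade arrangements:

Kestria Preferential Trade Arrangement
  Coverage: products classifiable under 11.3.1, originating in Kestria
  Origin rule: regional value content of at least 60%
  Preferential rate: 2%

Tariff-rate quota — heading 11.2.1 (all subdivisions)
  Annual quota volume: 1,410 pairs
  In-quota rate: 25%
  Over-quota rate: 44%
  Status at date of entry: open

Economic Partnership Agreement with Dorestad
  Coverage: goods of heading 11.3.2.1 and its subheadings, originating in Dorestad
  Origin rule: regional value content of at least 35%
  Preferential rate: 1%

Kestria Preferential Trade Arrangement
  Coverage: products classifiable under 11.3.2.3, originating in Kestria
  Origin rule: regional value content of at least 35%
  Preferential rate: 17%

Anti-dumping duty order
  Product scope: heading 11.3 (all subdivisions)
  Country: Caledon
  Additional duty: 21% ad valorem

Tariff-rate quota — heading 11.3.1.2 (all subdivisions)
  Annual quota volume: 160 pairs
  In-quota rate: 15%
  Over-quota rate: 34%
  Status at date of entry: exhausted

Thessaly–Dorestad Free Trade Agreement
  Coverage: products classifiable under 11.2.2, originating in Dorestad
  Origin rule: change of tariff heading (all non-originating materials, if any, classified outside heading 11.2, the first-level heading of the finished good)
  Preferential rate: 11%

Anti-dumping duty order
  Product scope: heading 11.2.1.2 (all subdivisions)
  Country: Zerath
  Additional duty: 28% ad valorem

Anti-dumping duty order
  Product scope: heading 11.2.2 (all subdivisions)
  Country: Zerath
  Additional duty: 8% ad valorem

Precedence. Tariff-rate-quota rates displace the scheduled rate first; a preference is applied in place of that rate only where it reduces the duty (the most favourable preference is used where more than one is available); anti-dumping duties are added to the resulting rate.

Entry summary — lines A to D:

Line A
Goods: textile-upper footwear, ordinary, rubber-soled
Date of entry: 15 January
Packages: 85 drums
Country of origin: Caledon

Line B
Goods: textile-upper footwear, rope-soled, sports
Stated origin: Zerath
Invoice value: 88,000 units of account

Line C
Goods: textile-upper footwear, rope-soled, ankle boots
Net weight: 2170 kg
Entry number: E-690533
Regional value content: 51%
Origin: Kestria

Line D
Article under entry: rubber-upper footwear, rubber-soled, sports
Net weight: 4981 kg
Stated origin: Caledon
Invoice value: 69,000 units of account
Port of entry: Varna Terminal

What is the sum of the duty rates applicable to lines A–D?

Line A: textile-upper → 11.3; rubber-soled → 11.3.2; ordinary → 11.3.2.1. Scheduled 9%. anti-dumping (Caledon, 11.3): +21%; total 9% + 21% = 30%. → 30%.
Line B: textile-upper → 11.3; rope-soled → 11.3.1; sports → 11.3.1.2. Scheduled 23%. quota on 11.3.1.2 exhausted → over-quota 34%. → 34%.
Line C: textile-upper → 11.3; rope-soled → 11.3.1; ankle boots → 11.3.1.1. Scheduled 29%. Kestria agreement on 11.3.1: RVC < 60%; Kestria agreement on 11.3.2.3: 11.3.1.1 not covered. → 29%.
Line D: rubber-upper → 11.1; rubber-soled → 11.1.2; sports → 11.1.2.1. Scheduled 30%. No special measure applies. → 30%.
Sum: 30% + 34% + 29% + 30% = 123%.

123%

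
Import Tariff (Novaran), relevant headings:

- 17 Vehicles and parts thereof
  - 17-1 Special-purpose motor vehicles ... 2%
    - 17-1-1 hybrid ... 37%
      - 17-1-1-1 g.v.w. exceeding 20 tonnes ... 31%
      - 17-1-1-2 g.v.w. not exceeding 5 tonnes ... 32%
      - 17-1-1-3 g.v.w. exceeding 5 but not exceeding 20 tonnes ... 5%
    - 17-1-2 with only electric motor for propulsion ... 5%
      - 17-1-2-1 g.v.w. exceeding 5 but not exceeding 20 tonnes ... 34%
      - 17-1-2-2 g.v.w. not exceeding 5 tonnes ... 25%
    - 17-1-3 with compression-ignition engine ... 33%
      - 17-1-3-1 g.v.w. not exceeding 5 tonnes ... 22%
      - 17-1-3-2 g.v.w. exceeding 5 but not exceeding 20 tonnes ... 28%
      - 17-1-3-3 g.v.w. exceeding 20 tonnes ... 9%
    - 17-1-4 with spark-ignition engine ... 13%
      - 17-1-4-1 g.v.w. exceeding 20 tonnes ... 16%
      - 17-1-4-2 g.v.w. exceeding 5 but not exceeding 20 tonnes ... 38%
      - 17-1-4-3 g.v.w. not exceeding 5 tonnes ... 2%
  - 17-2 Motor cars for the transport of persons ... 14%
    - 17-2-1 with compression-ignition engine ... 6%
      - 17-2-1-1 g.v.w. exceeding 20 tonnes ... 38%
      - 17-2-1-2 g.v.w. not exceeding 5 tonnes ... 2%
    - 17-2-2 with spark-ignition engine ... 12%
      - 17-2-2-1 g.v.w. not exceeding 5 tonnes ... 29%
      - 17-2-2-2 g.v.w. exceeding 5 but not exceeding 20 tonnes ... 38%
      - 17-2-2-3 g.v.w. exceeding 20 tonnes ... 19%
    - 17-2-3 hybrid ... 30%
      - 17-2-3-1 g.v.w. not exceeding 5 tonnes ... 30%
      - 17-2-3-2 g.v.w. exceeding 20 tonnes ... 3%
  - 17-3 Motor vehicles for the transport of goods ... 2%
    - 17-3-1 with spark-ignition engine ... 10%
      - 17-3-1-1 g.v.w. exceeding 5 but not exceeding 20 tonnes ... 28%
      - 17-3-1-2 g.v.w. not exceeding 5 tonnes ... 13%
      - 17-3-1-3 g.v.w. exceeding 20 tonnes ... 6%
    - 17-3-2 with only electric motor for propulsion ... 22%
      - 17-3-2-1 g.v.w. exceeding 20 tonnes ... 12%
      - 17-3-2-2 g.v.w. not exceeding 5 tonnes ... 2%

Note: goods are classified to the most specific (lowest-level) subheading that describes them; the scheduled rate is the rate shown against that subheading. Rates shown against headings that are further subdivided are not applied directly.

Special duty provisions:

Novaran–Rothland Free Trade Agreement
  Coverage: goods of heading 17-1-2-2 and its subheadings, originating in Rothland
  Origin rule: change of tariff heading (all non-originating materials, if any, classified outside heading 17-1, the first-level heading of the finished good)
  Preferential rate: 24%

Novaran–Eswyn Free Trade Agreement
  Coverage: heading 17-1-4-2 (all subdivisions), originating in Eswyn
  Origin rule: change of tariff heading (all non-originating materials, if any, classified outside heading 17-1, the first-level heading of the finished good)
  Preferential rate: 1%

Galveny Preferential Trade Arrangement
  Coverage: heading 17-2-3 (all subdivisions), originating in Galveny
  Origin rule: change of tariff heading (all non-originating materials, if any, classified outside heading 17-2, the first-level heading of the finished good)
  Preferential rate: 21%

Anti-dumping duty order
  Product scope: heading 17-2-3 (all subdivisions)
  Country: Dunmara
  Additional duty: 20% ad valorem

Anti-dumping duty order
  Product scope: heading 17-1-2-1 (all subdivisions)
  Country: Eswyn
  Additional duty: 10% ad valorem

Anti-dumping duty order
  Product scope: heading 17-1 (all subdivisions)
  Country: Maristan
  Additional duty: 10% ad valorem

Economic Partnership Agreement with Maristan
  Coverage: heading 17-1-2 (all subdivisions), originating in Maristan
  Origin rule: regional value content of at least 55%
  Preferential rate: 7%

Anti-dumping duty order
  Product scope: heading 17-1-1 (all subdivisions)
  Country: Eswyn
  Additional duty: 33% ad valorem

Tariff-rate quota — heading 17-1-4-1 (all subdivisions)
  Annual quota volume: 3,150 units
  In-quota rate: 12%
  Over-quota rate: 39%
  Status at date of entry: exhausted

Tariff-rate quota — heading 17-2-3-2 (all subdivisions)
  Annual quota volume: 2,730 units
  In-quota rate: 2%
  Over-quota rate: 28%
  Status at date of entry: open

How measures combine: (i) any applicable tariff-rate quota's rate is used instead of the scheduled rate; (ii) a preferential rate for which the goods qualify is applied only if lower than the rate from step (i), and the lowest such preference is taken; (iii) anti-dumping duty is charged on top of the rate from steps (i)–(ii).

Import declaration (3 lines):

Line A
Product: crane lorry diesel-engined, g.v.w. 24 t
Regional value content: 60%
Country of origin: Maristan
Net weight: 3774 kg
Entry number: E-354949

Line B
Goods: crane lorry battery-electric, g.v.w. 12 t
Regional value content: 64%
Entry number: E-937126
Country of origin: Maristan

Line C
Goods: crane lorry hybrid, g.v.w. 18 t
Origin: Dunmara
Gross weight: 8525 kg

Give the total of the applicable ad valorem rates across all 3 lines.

Line A: crane lorry → 17-1; diesel-engined → 17-1-3; g.v.w. 24 t → 17-1-3-3. Scheduled 9%. Maristan agreement on 17-1-2: 17-1-3-3 not covered; anti-dumping (Maristan, 17-1): +10%; total 9% + 10% = 19%. → 19%.
Line B: crane lorry → 17-1; battery-electric → 17-1-2; g.v.w. 12 t → 17-1-2-1. Scheduled 34%. Maristan agreement on 17-1-2: RVC ≥ 55% → 7% available; preferential 7%; anti-dumping (Maristan, 17-1): +10%; total 7% + 10% = 17%. → 17%.
Line C: crane lorry → 17-1; hybrid → 17-1-1; g.v.w. 18 t → 17-1-1-3. Scheduled 5%. No special measure applies. → 5%.
Sum: 19% + 17% + 5% = 41%.

41%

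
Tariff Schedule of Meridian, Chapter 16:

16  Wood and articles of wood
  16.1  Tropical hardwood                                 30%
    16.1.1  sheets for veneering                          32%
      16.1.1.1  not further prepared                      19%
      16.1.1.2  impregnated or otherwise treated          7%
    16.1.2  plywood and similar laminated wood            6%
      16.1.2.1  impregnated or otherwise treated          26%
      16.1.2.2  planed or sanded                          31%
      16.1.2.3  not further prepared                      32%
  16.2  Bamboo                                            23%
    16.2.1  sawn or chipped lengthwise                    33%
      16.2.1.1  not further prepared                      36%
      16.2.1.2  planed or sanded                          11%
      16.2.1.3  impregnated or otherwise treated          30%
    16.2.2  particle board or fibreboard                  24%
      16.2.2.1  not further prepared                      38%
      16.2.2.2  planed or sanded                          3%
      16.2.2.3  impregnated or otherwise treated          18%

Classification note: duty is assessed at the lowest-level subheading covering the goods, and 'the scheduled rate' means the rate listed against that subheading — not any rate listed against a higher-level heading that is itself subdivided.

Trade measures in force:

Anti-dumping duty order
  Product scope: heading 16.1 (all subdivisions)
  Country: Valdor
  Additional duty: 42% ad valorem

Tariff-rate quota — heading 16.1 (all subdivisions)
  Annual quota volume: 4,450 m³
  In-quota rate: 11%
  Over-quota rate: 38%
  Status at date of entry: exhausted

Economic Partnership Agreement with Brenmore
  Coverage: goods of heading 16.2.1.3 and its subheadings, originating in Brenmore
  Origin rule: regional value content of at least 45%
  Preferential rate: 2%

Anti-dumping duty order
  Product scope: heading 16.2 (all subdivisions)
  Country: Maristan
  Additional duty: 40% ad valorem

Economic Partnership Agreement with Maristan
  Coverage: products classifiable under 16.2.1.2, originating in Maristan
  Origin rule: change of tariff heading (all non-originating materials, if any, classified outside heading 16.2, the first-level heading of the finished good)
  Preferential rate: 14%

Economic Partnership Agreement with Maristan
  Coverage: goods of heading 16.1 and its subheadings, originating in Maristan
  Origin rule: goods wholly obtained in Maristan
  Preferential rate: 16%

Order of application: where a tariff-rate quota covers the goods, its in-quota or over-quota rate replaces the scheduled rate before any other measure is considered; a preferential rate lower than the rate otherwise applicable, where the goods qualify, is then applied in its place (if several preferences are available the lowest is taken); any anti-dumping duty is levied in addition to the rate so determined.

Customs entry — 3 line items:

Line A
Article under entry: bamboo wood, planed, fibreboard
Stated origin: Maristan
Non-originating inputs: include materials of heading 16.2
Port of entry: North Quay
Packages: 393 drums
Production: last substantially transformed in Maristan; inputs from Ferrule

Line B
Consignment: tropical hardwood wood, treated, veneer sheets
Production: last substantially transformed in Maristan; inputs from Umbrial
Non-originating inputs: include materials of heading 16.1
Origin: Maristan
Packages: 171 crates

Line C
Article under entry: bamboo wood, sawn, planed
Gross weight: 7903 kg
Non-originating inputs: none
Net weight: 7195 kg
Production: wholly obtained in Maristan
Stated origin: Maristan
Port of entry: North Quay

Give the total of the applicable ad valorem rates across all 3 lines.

Line A: bamboo → 16.2; fibreboard → 16.2.2; planed → 16.2.2.2. Scheduled 3%. Maristan agreement on 16.2.1.2: 16.2.2.2 not covered; Maristan agreement on 16.1: 16.2.2.2 not covered; anti-dumping (Maristan, 16.2): +40%; total 3% + 40% = 43%. → 43%.
Line B: tropical hardwood → 16.1; veneer sheets → 16.1.1; treated → 16.1.1.2. Scheduled 7%. quota on 16.1 exhausted → over-quota 38%; Maristan agreement on 16.2.1.2: 16.1.1.2 not covered; Maristan agreement on 16.1: not wholly obtained. → 38%.
Line C: bamboo → 16.2; sawn → 16.2.1; planed → 16.2.1.2. Scheduled 11%. Maristan agreement on 16.2.1.2: CTH met → 14% available; Maristan agreement on 16.1: 16.2.1.2 not covered; preference 14% not lower than 11% → no reduction; anti-dumping (Maristan, 16.2): +40%; total 11% + 40% = 51%. → 51%.
Sum: 43% + 38% + 51% = 132%.

132%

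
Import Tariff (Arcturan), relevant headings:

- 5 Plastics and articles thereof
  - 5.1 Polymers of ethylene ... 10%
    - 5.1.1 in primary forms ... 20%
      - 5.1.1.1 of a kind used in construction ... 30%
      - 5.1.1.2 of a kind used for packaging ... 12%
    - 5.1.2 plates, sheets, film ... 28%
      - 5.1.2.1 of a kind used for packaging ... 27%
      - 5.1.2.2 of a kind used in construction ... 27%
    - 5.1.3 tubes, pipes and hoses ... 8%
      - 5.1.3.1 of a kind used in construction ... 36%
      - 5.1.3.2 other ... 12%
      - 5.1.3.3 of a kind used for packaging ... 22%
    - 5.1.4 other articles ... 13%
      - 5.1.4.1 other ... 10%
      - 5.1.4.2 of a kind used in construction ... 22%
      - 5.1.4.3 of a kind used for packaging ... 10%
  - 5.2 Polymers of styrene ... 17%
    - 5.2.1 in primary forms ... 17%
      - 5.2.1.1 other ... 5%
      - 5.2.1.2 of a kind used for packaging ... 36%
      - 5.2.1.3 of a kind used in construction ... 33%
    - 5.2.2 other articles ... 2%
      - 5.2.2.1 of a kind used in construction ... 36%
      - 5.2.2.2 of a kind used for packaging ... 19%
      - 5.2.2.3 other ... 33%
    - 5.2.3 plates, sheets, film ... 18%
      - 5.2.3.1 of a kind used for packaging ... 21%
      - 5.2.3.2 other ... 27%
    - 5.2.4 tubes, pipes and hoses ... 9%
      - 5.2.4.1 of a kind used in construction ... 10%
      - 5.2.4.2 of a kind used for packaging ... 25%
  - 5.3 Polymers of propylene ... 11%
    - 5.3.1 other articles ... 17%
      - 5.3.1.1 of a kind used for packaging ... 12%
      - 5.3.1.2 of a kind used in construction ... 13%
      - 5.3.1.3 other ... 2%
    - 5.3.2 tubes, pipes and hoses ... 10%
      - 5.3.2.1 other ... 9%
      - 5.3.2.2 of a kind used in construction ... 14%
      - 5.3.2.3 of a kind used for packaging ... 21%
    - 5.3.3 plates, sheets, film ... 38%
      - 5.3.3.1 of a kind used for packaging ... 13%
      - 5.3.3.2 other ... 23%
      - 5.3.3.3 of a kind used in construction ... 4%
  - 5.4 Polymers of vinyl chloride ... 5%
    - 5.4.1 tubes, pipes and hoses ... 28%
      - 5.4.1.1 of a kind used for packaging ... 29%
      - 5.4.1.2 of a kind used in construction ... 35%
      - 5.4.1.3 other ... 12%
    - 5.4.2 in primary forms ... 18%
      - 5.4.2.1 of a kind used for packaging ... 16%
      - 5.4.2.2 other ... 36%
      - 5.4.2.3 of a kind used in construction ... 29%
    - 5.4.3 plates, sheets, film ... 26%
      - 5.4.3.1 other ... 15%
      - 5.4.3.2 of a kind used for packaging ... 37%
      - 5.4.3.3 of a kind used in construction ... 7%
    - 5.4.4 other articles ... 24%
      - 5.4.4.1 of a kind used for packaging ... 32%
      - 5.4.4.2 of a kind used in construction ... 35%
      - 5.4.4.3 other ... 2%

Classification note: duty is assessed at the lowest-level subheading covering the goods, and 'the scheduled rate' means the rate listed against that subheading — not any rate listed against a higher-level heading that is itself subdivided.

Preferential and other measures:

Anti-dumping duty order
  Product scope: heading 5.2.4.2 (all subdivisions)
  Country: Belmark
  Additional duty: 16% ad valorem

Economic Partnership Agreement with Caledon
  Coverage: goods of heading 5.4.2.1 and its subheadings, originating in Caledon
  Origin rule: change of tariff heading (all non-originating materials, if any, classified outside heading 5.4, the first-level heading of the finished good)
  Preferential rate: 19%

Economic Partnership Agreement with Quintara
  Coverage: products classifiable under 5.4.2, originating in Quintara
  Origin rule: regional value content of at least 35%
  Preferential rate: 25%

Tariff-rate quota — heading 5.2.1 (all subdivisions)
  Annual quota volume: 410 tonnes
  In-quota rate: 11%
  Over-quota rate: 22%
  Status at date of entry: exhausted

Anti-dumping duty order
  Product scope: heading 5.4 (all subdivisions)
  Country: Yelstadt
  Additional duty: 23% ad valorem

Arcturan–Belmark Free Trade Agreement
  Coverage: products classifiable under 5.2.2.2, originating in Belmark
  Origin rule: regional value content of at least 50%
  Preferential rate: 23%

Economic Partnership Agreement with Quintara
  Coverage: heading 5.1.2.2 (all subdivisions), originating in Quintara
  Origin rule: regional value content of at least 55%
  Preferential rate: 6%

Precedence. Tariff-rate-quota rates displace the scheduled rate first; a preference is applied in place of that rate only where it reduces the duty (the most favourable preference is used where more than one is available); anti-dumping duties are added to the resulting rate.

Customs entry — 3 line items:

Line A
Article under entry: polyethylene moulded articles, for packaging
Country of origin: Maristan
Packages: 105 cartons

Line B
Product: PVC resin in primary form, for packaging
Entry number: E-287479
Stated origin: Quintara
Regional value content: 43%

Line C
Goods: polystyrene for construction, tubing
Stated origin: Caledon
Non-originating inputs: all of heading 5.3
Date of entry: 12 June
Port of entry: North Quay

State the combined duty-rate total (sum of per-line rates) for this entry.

36%

Line A: polyethylene → 5.1; moulded articles → 5.1.4; for packaging → 5.1.4.3. Scheduled 10%. No special measure applies. → 10%.
Line B: PVC → 5.4; resin in primary form → 5.4.2; for packaging → 5.4.2.1. Scheduled 16%. Quintara agreement on 5.4.2: RVC ≥ 35% → 25% available; Quintara agreement on 5.1.2.2: 5.4.2.1 not covered; preference 25% not lower than 16% → no reduction. → 16%.
Line C: polystyrene → 5.2; tubing → 5.2.4; for construction → 5.2.4.1. Scheduled 10%. Caledon agreement on 5.4.2.1: 5.2.4.1 not covered. → 10%.
Sum: 10% + 16% + 10% = 36%.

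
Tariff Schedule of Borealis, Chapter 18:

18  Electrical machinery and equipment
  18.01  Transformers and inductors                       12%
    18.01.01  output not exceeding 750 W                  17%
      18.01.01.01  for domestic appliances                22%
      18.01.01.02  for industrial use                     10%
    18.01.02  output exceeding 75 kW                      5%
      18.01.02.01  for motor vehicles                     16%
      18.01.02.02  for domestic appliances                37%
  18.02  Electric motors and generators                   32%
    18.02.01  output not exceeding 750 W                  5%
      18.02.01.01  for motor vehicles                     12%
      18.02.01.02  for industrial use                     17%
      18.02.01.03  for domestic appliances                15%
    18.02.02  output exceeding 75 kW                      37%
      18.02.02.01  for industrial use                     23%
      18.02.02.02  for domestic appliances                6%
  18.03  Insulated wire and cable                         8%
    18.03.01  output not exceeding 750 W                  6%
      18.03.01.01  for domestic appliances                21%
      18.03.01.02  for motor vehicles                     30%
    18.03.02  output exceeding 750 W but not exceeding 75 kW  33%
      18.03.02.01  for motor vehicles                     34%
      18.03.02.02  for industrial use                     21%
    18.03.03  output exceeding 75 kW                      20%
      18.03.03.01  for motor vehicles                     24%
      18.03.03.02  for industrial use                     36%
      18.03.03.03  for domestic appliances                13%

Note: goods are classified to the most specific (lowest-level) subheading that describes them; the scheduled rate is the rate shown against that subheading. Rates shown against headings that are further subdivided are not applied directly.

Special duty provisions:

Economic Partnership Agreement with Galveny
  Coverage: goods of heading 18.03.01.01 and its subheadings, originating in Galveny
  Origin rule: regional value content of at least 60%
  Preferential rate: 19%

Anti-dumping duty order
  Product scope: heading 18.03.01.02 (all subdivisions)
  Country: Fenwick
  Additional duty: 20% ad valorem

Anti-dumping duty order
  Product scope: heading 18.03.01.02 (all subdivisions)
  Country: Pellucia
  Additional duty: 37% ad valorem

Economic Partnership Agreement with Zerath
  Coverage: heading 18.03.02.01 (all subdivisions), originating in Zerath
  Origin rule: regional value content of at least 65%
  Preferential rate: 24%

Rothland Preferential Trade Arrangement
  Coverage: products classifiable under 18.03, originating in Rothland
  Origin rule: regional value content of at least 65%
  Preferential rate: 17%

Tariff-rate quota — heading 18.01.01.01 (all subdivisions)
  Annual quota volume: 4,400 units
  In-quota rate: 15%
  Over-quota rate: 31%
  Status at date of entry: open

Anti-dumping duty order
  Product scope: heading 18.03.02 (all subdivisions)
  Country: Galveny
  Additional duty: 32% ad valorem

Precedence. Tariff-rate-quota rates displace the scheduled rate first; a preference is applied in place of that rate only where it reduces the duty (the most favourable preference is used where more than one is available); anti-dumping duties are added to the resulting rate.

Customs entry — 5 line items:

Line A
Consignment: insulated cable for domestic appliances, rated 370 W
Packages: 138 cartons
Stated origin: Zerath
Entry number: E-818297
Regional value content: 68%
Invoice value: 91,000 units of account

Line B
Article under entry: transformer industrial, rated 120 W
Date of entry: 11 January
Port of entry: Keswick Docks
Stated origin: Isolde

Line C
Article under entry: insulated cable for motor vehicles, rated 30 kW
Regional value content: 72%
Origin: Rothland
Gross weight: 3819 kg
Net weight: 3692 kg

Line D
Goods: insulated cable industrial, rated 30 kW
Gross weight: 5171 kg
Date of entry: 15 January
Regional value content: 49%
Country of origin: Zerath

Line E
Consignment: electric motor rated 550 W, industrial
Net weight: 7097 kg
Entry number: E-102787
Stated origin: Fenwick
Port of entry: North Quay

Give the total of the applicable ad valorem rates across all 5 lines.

Line A: insulated cable → 18.03; rated 370 W → 18.03.01; for domestic appliances → 18.03.01.01. Scheduled 21%. Zerath agreement on 18.03.02.01: 18.03.01.01 not covered. → 21%.
Line B: transformer → 18.01; rated 120 W → 18.01.01; industrial → 18.01.01.02. Scheduled 10%. No special measure applies. → 10%.
Line C: insulated cable → 18.03; rated 30 kW → 18.03.02; for motor vehicles → 18.03.02.01. Scheduled 34%. Rothland agreement on 18.03: RVC ≥ 65% → 17% available; preferential 17%. → 17%.
Line D: insulated cable → 18.03; rated 30 kW → 18.03.02; industrial → 18.03.02.02. Scheduled 21%. Zerath agreement on 18.03.02.01: 18.03.02.02 not covered. → 21%.
Line E: electric motor → 18.02; rated 550 W → 18.02.01; industrial → 18.02.01.02. Scheduled 17%. No special measure applies. → 17%.
Sum: 21% + 10% + 17% + 21% + 17% = 86%.

86%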